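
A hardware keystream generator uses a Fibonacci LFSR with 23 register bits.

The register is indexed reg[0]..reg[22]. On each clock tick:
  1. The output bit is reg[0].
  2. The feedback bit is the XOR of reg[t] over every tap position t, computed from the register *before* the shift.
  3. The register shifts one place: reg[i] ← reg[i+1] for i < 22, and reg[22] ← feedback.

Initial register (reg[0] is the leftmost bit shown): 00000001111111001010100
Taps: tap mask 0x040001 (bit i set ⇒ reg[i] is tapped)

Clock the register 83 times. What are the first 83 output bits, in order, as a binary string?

00000001111111001010100101001001101101001111010100111010101111000000101000100100010

tick  register→output (feedback)
  0  00000001111111001010100→0 (1)
  1  00000011111110010101001→0 (0)
  2  00000111111100101010010→0 (1)
  3  00001111111001010100101→0 (0)
  4  00011111110010101001010→0 (0)
  5  00111111100101010010100→0 (1)
  6  01111111001010100101001→0 (0)
  7  11111110010101001010010→1 (0)
  8  11111100101010010100100→1 (1)
  9  11111001010100101001001→1 (1)
 10  11110010101001010010011→1 (0)
 11  11100101010010100100110→1 (1)
 12  11001010100101001001101→1 (1)
 13  10010101001010010011011→1 (0)
 14  00101010010100100110110→0 (1)
 15  01010100101001001101101→0 (0)
 16  10101001010010011011010→1 (0)
 17  01010010100100110110100→0 (1)
 18  10100101001001101101001→1 (1)
 19  01001010010011011010011→0 (1)
 20  10010100100110110100111→1 (1)
 21  00101001001101101001111→0 (0)
 22  01010010011011010011110→0 (1)
 23  10100100110110100111101→1 (0)
 24  01001001101101001111010→0 (1)
 25  10010011011010011110101→1 (0)
 26  00100110110100111101010→0 (0)
 27  01001101101001111010100→0 (1)
 28  10011011010011110101001→1 (1)
 29  00110110100111101010011→0 (1)
 30  01101101001111010100111→0 (0)
 31  11011010011110101001110→1 (1)
 32  10110100111101010011101→1 (0)
 33  01101001111010100111010→0 (1)
 34  11010011110101001110101→1 (0)
 35  10100111101010011101010→1 (1)
 36  01001111010100111010101→0 (1)
 37  10011110101001110101011→1 (1)
 38  00111101010011101010111→0 (1)
 39  01111010100111010101111→0 (0)
 40  11110101001110101011110→1 (0)
 41  11101010011101010111100→1 (0)
 42  11010100111010101111000→1 (0)
 43  10101001110101011110000→1 (0)
 44  01010011101010111100000→0 (0)
 45  10100111010101111000000→1 (1)
 46  01001110101011110000001→0 (0)
 47  10011101010111100000010→1 (1)
 48  00111010101111000000101→0 (0)
 49  01110101011110000001010→0 (0)
 50  11101010111100000010100→1 (0)
 51  11010101111000000101000→1 (1)
 52  10101011110000001010001→1 (0)
 53  01010111100000010100010→0 (0)
 54  10101111000000101000100→1 (1)
 55  01011110000001010001001→0 (0)
 56  10111100000010100010010→1 (0)
 57  01111000000101000100100→0 (0)
 58  11110000001010001001000→1 (1)
 59  11100000010100010010001→1 (0)
 60  11000000101000100100010→1 (1)
 61  10000001010001001000101→1 (1)
 62  00000010100010010001011→0 (0)
 63  00000101000100100010110→0 (1)
 64  00001010001001000101101→0 (0)
 65  00010100010010001011010→0 (1)
 66  00101000100100010110101→0 (1)
 67  01010001001000101101011→0 (0)
 68  10100010010001011010110→1 (0)
 69  01000100100010110101100→0 (0)
 70  10001001000101101011000→1 (0)
 71  00010010001011010110000→0 (1)
 72  00100100010110101100001→0 (0)
 73  01001000101101011000010→0 (0)
 74  10010001011010110000100→1 (1)
 75  00100010110101100001001→0 (0)
 76  01000101101011000010010→0 (1)
 77  10001011010110000100101→1 (1)
 78  00010110101100001001011→0 (0)
 79  00101101011000010010110→0 (1)
 80  01011010110000100101101→0 (0)
 81  10110101100001001011010→1 (0)
 82  01101011000010010110100→0 (1)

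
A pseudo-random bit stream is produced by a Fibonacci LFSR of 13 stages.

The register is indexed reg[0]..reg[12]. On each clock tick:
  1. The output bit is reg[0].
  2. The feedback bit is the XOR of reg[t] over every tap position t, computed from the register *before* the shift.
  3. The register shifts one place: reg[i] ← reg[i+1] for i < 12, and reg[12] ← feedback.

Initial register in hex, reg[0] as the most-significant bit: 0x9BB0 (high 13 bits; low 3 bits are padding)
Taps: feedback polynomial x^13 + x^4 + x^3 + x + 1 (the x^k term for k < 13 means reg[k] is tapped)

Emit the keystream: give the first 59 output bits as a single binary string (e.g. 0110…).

10011011101101100101000001101011101010101101100000100001010

tick  register→output (feedback)
  0  1001101110110→1 (1)
  1  0011011101101→0 (1)
  2  0110111011011→0 (0)
  3  1101110110110→1 (0)
  4  1011101101100→1 (1)
  5  0111011011001→0 (0)
  6  1110110110010→1 (1)
  7  1101101100101→1 (0)
  8  1011011001010→1 (0)
  9  0110110010100→0 (0)
 10  1101100101000→1 (0)
 11  1011001010000→1 (0)
 12  0110010100000→0 (1)
 13  1100101000001→1 (1)
 14  1001010000011→1 (0)
 15  0010100000110→0 (1)
 16  0101000001101→0 (0)
 17  1010000011010→1 (1)
 18  0100000110101→0 (1)
 19  1000001101011→1 (1)
 20  0000011010111→0 (0)
 21  0000110101110→0 (1)
 22  0001101011101→0 (0)
 23  0011010111010→0 (1)
 24  0110101110101→0 (0)
 25  1101011101010→1 (1)
 26  1010111010101→1 (0)
 27  0101110101010→0 (1)
 28  1011101010101→1 (1)
 29  0111010101011→0 (0)
 30  1110101010110→1 (1)
 31  1101010101101→1 (1)
 32  1010101011011→1 (0)
 33  0101010110110→0 (0)
 34  1010101101100→1 (0)
 35  0101011011000→0 (0)
 36  1010110110000→1 (0)
 37  0101101100000→0 (1)
 38  1011011000001→1 (0)
 39  0110110000010→0 (0)
 40  1101100000100→1 (0)
 41  1011000001000→1 (0)
 42  0110000010000→0 (1)
 43  1100000100001→1 (0)
 44  1000001000010→1 (1)
 45  0000010000101→0 (0)
 46  0000100001010→0 (1)
 47  0001000010101→0 (1)
 48  0010000101011→0 (0)
 49  0100001010110→0 (1)
 50  1000010101101→1 (1)
 51  0000101011011→0 (1)
 52  0001010110111→0 (1)
 53  0010101101111→0 (1)
 54  0101011011111→0 (0)
 55  1010110111110→1 (0)
 56  0101101111100→0 (1)
 57  1011011111001→1 (0)
 58  0110111110010→0 (0)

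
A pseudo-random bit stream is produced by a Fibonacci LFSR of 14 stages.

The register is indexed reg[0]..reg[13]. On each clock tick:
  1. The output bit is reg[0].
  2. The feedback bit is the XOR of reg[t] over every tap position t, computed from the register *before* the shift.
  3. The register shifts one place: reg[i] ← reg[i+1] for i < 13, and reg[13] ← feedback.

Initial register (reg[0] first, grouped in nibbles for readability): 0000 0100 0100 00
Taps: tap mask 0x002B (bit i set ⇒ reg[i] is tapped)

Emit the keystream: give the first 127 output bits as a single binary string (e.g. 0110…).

k : reg_k → out_k, fb_k
0: 00000100010000 → 0, fb=1
1: 00001000100001 → 0, fb=0
2: 00010001000010 → 0, fb=1
3: 00100010000101 → 0, fb=0
4: 01000100001010 → 0, fb=0
5: 10001000010100 → 1, fb=1
6: 00010000101001 → 0, fb=1
7: 00100001010011 → 0, fb=0
8: 01000010100110 → 0, fb=1
9: 10000101001101 → 1, fb=0
10: 00001010011010 → 0, fb=0
11: 00010100110100 → 0, fb=0
12: 00101001101000 → 0, fb=0
13: 01010011010000 → 0, fb=0
14: 10100110100000 → 1, fb=0
15: 01001101000000 → 0, fb=0
16: 10011010000000 → 1, fb=0
17: 00110100000000 → 0, fb=0
18: 01101000000000 → 0, fb=1
19: 11010000000001 → 1, fb=1
20: 10100000000011 → 1, fb=1
21: 01000000000111 → 0, fb=1
22: 10000000001111 → 1, fb=1
23: 00000000011111 → 0, fb=0
24: 00000000111110 → 0, fb=0
25: 00000001111100 → 0, fb=0
26: 00000011111000 → 0, fb=0
27: 00000111110000 → 0, fb=1
28: 00001111100001 → 0, fb=1
29: 00011111000011 → 0, fb=0
30: 00111110000110 → 0, fb=0
31: 01111100001100 → 0, fb=1
32: 11111000011001 → 1, fb=1
33: 11110000110011 → 1, fb=1
34: 11100001100111 → 1, fb=0
35: 11000011001110 → 1, fb=0
36: 10000110011100 → 1, fb=0
37: 00001100111000 → 0, fb=1
38: 00011001110001 → 0, fb=1
39: 00110011100011 → 0, fb=1
40: 01100111000111 → 0, fb=0
41: 11001110001110 → 1, fb=1
42: 10011100011101 → 1, fb=1
43: 00111000111011 → 0, fb=1
44: 01110001110111 → 0, fb=0
45: 11100011101110 → 1, fb=0
46: 11000111011100 → 1, fb=1
47: 10001110111001 → 1, fb=0
48: 00011101110010 → 0, fb=0
49: 00111011100100 → 0, fb=1
50: 01110111001001 → 0, fb=1
51: 11101110010011 → 1, fb=1
52: 11011100100111 → 1, fb=0
53: 10111001001110 → 1, fb=0
54: 01110010011100 → 0, fb=0
55: 11100100111000 → 1, fb=1
56: 11001001110001 → 1, fb=0
57: 10010011100010 → 1, fb=0
58: 00100111000100 → 0, fb=1
59: 01001110001001 → 0, fb=0
60: 10011100010010 → 1, fb=1
61: 00111000100101 → 0, fb=1
62: 01110001001011 → 0, fb=0
63: 11100010010110 → 1, fb=0
64: 11000100101100 → 1, fb=1
65: 10001001011001 → 1, fb=1
66: 00010010110011 → 0, fb=1
67: 00100101100111 → 0, fb=1
68: 01001011001111 → 0, fb=1
69: 10010110011111 → 1, fb=1
70: 00101100111111 → 0, fb=1
71: 01011001111111 → 0, fb=0
72: 10110011111110 → 1, fb=0
73: 01100111111100 → 0, fb=0
74: 11001111111000 → 1, fb=1
75: 10011111110001 → 1, fb=1
76: 00111111100011 → 0, fb=0
77: 01111111000110 → 0, fb=1
78: 11111110001101 → 1, fb=0
79: 11111100011010 → 1, fb=0
80: 11111000110100 → 1, fb=1
81: 11110001101001 → 1, fb=1
82: 11100011010011 → 1, fb=0
83: 11000110100110 → 1, fb=1
84: 10001101001101 → 1, fb=0
85: 00011010011010 → 0, fb=1
86: 00110100110101 → 0, fb=0
87: 01101001101010 → 0, fb=1
88: 11010011010101 → 1, fb=1
89: 10100110101011 → 1, fb=0
90: 01001101010110 → 0, fb=0
91: 10011010101100 → 1, fb=0
92: 00110101011000 → 0, fb=0
93: 01101010110000 → 0, fb=1
94: 11010101100001 → 1, fb=0
95: 10101011000010 → 1, fb=1
96: 01010110000101 → 0, fb=1
97: 10101100001011 → 1, fb=0
98: 01011000010110 → 0, fb=0
99: 10110000101100 → 1, fb=0
100: 01100001011000 → 0, fb=1
101: 11000010110001 → 1, fb=0
102: 10000101100010 → 1, fb=0
103: 00001011000100 → 0, fb=0
104: 00010110001000 → 0, fb=0
105: 00101100010000 → 0, fb=1
106: 01011000100001 → 0, fb=0
107: 10110001000010 → 1, fb=0
108: 01100010000100 → 0, fb=1
109: 11000100001001 → 1, fb=1
110: 10001000010011 → 1, fb=1
111: 00010000100111 → 0, fb=1
112: 00100001001111 → 0, fb=0
113: 01000010011110 → 0, fb=1
114: 10000100111101 → 1, fb=0
115: 00001001111010 → 0, fb=0
116: 00010011110100 → 0, fb=1
117: 00100111101001 → 0, fb=1
118: 01001111010011 → 0, fb=0
119: 10011110100110 → 1, fb=1
120: 00111101001101 → 0, fb=0
121: 01111010011010 → 0, fb=0
122: 11110100110100 → 1, fb=0
123: 11101001101000 → 1, fb=0
124: 11010011010000 → 1, fb=1
125: 10100110100001 → 1, fb=0
126: 01001101000010 → 0, fb=0

0000010001000010100110100000000011111000011001110001110111001001110001001011001111111000110100110101011000010110001000010011110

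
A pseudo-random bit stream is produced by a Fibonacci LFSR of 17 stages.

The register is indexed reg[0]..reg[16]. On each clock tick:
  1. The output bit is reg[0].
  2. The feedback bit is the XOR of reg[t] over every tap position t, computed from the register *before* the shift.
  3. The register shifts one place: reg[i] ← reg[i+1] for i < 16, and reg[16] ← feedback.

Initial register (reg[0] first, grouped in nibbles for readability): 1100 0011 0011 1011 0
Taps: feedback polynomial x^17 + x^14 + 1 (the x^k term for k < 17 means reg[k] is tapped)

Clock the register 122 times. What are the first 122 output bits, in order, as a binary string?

k : reg_k → out_k, fb_k
0: 11000011001110110 → 1, fb=0
1: 10000110011101100 → 1, fb=0
2: 00001100111011000 → 0, fb=0
3: 00011001110110000 → 0, fb=0
4: 00110011101100000 → 0, fb=0
5: 01100111011000000 → 0, fb=0
6: 11001110110000000 → 1, fb=1
7: 10011101100000001 → 1, fb=1
8: 00111011000000011 → 0, fb=0
9: 01110110000000110 → 0, fb=1
10: 11101100000001101 → 1, fb=0
11: 11011000000011010 → 1, fb=1
12: 10110000000110101 → 1, fb=0
13: 01100000001101010 → 0, fb=0
14: 11000000011010100 → 1, fb=0
15: 10000000110101000 → 1, fb=1
16: 00000001101010001 → 0, fb=0
17: 00000011010100010 → 0, fb=0
18: 00000110101000100 → 0, fb=1
19: 00001101010001001 → 0, fb=0
20: 00011010100010010 → 0, fb=0
21: 00110101000100100 → 0, fb=1
22: 01101010001001001 → 0, fb=0
23: 11010100010010010 → 1, fb=1
24: 10101000100100101 → 1, fb=0
25: 01010001001001010 → 0, fb=0
26: 10100010010010100 → 1, fb=0
27: 01000100100101000 → 0, fb=0
28: 10001001001010000 → 1, fb=1
29: 00010010010100001 → 0, fb=0
30: 00100100101000010 → 0, fb=0
31: 01001001010000100 → 0, fb=1
32: 10010010100001001 → 1, fb=1
33: 00100101000010011 → 0, fb=0
34: 01001010000100110 → 0, fb=1
35: 10010100001001101 → 1, fb=0
36: 00101000010011010 → 0, fb=0
37: 01010000100110100 → 0, fb=1
38: 10100001001101001 → 1, fb=1
39: 01000010011010011 → 0, fb=0
40: 10000100110100110 → 1, fb=0
41: 00001001101001100 → 0, fb=1
42: 00010011010011001 → 0, fb=0
43: 00100110100110010 → 0, fb=0
44: 01001101001100100 → 0, fb=1
45: 10011010011001001 → 1, fb=1
46: 00110100110010011 → 0, fb=0
47: 01101001100100110 → 0, fb=1
48: 11010011001001101 → 1, fb=0
49: 10100110010011010 → 1, fb=1
50: 01001100100110101 → 0, fb=1
51: 10011001001101011 → 1, fb=1
52: 00110010011010111 → 0, fb=1
53: 01100100110101111 → 0, fb=1
54: 11001001101011111 → 1, fb=0
55: 10010011010111110 → 1, fb=0
56: 00100110101111100 → 0, fb=1
57: 01001101011111001 → 0, fb=0
58: 10011010111110010 → 1, fb=1
59: 00110101111100101 → 0, fb=1
60: 01101011111001011 → 0, fb=0
61: 11010111110010110 → 1, fb=0
62: 10101111100101100 → 1, fb=0
63: 01011111001011000 → 0, fb=0
64: 10111110010110000 → 1, fb=1
65: 01111100101100001 → 0, fb=0
66: 11111001011000010 → 1, fb=1
67: 11110010110000101 → 1, fb=0
68: 11100101100001010 → 1, fb=1
69: 11001011000010101 → 1, fb=0
70: 10010110000101010 → 1, fb=1
71: 00101100001010101 → 0, fb=1
72: 01011000010101011 → 0, fb=0
73: 10110000101010110 → 1, fb=0
74: 01100001010101100 → 0, fb=1
75: 11000010101011001 → 1, fb=1
76: 10000101010110011 → 1, fb=1
77: 00001010101100111 → 0, fb=1
78: 00010101011001111 → 0, fb=1
79: 00101010110011111 → 0, fb=1
80: 01010101100111111 → 0, fb=1
81: 10101011001111111 → 1, fb=0
82: 01010110011111110 → 0, fb=1
83: 10101100111111101 → 1, fb=0
84: 01011001111111010 → 0, fb=0
85: 10110011111110100 → 1, fb=0
86: 01100111111101000 → 0, fb=0
87: 11001111111010000 → 1, fb=1
88: 10011111110100001 → 1, fb=1
89: 00111111101000011 → 0, fb=0
90: 01111111010000110 → 0, fb=1
91: 11111110100001101 → 1, fb=0
92: 11111101000011010 → 1, fb=1
93: 11111010000110101 → 1, fb=0
94: 11110100001101010 → 1, fb=1
95: 11101000011010101 → 1, fb=0
96: 11010000110101010 → 1, fb=1
97: 10100001101010101 → 1, fb=0
98: 01000011010101010 → 0, fb=0
99: 10000110101010100 → 1, fb=0
100: 00001101010101000 → 0, fb=0
101: 00011010101010000 → 0, fb=0
102: 00110101010100000 → 0, fb=0
103: 01101010101000000 → 0, fb=0
104: 11010101010000000 → 1, fb=1
105: 10101010100000001 → 1, fb=1
106: 01010101000000011 → 0, fb=0
107: 10101010000000110 → 1, fb=0
108: 01010100000001100 → 0, fb=1
109: 10101000000011001 → 1, fb=1
110: 01010000000110011 → 0, fb=0
111: 10100000001100110 → 1, fb=0
112: 01000000011001100 → 0, fb=1
113: 10000000110011001 → 1, fb=1
114: 00000001100110011 → 0, fb=0
115: 00000011001100110 → 0, fb=1
116: 00000110011001101 → 0, fb=1
117: 00001100110011011 → 0, fb=0
118: 00011001100110110 → 0, fb=1
119: 00110011001101101 → 0, fb=1
120: 01100110011011011 → 0, fb=0
121: 11001100110110110 → 1, fb=0

11000011001110110000000110101000100100101000010011010011001001101011111001011000010101011001111111010000110101010100000001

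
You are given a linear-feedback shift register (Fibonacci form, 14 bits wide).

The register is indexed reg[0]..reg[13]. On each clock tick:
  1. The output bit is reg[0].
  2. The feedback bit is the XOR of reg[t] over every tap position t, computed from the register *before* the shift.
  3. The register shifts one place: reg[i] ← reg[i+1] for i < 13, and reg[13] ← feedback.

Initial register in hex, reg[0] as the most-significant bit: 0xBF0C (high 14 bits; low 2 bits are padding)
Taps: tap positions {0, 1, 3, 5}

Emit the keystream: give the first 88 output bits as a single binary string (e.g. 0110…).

tick  register→output (feedback)
  0  10111111000011→1 (1)
  1  01111110000111→0 (1)
  2  11111100001111→1 (0)
  3  11111000011110→1 (1)
  4  11110000111101→1 (1)
  5  11100001111011→1 (0)
  6  11000011110110→1 (0)
  7  10000111101100→1 (0)
  8  00001111011000→0 (1)
  9  00011110110001→0 (0)
 10  00111101100010→0 (0)
 11  01111011000100→0 (0)
 12  11110110001000→1 (0)
 13  11101100010000→1 (1)
 14  11011000100001→1 (1)
 15  10110001000011→1 (0)
 16  01100010000110→0 (1)
 17  11000100001101→1 (1)
 18  10001000011011→1 (1)
 19  00010000110111→0 (1)
 20  00100001101111→0 (0)
 21  01000011011110→0 (1)
 22  10000110111101→1 (0)
 23  00001101111010→0 (1)
 24  00011011110101→0 (1)
 25  00110111101011→0 (0)
 26  01101111010110→0 (0)
 27  11011110101100→1 (0)
 28  10111101011000→1 (1)
 29  01111010110001→0 (0)
 30  11110101100010→1 (0)
 31  11101011000100→1 (0)
 32  11010110001000→1 (0)
 33  10101100010000→1 (0)
 34  01011000100000→0 (0)
 35  10110001000000→1 (0)
 36  01100010000000→0 (1)
 37  11000100000001→1 (1)
 38  10001000000011→1 (1)
 39  00010000000111→0 (1)
 40  00100000001111→0 (0)
 41  01000000011110→0 (1)
 42  10000000111101→1 (1)
 43  00000001111011→0 (0)
 44  00000011110110→0 (0)
 45  00000111101100→0 (1)
 46  00001111011001→0 (1)
 47  00011110110011→0 (0)
 48  00111101100110→0 (0)
 49  01111011001100→0 (0)
 50  11110110011000→1 (0)
 51  11101100110000→1 (1)
 52  11011001100001→1 (1)
 53  10110011000011→1 (0)
 54  01100110000110→0 (0)
 55  11001100001100→1 (1)
 56  10011000011001→1 (0)
 57  00110000110010→0 (1)
 58  01100001100101→0 (1)
 59  11000011001011→1 (0)
 60  10000110010110→1 (0)
 61  00001100101100→0 (1)
 62  00011001011001→0 (1)
 63  00110010110011→0 (1)
 64  01100101100111→0 (0)
 65  11001011001110→1 (0)
 66  10010110011100→1 (1)
 67  00101100111001→0 (1)
 68  01011001110011→0 (0)
 69  10110011100110→1 (0)
 70  01100111001100→0 (0)
 71  11001110011000→1 (1)
 72  10011100110001→1 (1)
 73  00111001100011→0 (1)
 74  01110011000111→0 (0)
 75  11100110001110→1 (1)
 76  11001100011101→1 (1)
 77  10011000111011→1 (0)
 78  00110001110110→0 (1)
 79  01100011101101→0 (1)
 80  11000111011011→1 (1)
 81  10001110110111→1 (0)
 82  00011101101110→0 (0)
 83  00111011011100→0 (1)
 84  01110110111001→0 (1)
 85  11101101110011→1 (1)
 86  11011011100111→1 (1)
 87  10110111001111→1 (1)

1011111100001111011000100001101111010110001000000011110110011000011001011001110011000111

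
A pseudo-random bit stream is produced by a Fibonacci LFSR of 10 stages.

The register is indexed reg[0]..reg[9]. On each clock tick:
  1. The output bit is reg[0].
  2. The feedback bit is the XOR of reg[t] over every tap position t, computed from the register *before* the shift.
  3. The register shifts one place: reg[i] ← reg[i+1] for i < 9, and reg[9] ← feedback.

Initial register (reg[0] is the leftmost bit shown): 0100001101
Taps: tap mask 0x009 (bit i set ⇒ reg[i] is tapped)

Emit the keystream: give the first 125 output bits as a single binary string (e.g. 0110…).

01000011010101100111100101101100100000100010010011000000101100010100111011001110001011111101010001011101101011000011001101101

step | reg (before) | out | fb
   0 | 0100001101 | 0 | 0
   1 | 1000011010 | 1 | 1
   2 | 0000110101 | 0 | 0
   3 | 0001101010 | 0 | 1
   4 | 0011010101 | 0 | 1
   5 | 0110101011 | 0 | 0
   6 | 1101010110 | 1 | 0
   7 | 1010101100 | 1 | 1
   8 | 0101011001 | 0 | 1
   9 | 1010110011 | 1 | 1
  10 | 0101100111 | 0 | 1
  11 | 1011001111 | 1 | 0
  12 | 0110011110 | 0 | 0
  13 | 1100111100 | 1 | 1
  14 | 1001111001 | 1 | 0
  15 | 0011110010 | 0 | 1
  16 | 0111100101 | 0 | 1
  17 | 1111001011 | 1 | 0
  18 | 1110010110 | 1 | 1
  19 | 1100101101 | 1 | 1
  20 | 1001011011 | 1 | 0
  21 | 0010110110 | 0 | 0
  22 | 0101101100 | 0 | 1
  23 | 1011011001 | 1 | 0
  24 | 0110110010 | 0 | 0
  25 | 1101100100 | 1 | 0
  26 | 1011001000 | 1 | 0
  27 | 0110010000 | 0 | 0
  28 | 1100100000 | 1 | 1
  29 | 1001000001 | 1 | 0
  30 | 0010000010 | 0 | 0
  31 | 0100000100 | 0 | 0
  32 | 1000001000 | 1 | 1
  33 | 0000010001 | 0 | 0
  34 | 0000100010 | 0 | 0
  35 | 0001000100 | 0 | 1
  36 | 0010001001 | 0 | 0
  37 | 0100010010 | 0 | 0
  38 | 1000100100 | 1 | 1
  39 | 0001001001 | 0 | 1
  40 | 0010010011 | 0 | 0
  41 | 0100100110 | 0 | 0
  42 | 1001001100 | 1 | 0
  43 | 0010011000 | 0 | 0
  44 | 0100110000 | 0 | 0
  45 | 1001100000 | 1 | 0
  46 | 0011000000 | 0 | 1
  47 | 0110000001 | 0 | 0
  48 | 1100000010 | 1 | 1
  49 | 1000000101 | 1 | 1
  50 | 0000001011 | 0 | 0
  51 | 0000010110 | 0 | 0
  52 | 0000101100 | 0 | 0
  53 | 0001011000 | 0 | 1
  54 | 0010110001 | 0 | 0
  55 | 0101100010 | 0 | 1
  56 | 1011000101 | 1 | 0
  57 | 0110001010 | 0 | 0
  58 | 1100010100 | 1 | 1
  59 | 1000101001 | 1 | 1
  60 | 0001010011 | 0 | 1
  61 | 0010100111 | 0 | 0
  62 | 0101001110 | 0 | 1
  63 | 1010011101 | 1 | 1
  64 | 0100111011 | 0 | 0
  65 | 1001110110 | 1 | 0
  66 | 0011101100 | 0 | 1
  67 | 0111011001 | 0 | 1
  68 | 1110110011 | 1 | 1
  69 | 1101100111 | 1 | 0
  70 | 1011001110 | 1 | 0
  71 | 0110011100 | 0 | 0
  72 | 1100111000 | 1 | 1
  73 | 1001110001 | 1 | 0
  74 | 0011100010 | 0 | 1
  75 | 0111000101 | 0 | 1
  76 | 1110001011 | 1 | 1
  77 | 1100010111 | 1 | 1
  78 | 1000101111 | 1 | 1
  79 | 0001011111 | 0 | 1
  80 | 0010111111 | 0 | 0
  81 | 0101111110 | 0 | 1
  82 | 1011111101 | 1 | 0
  83 | 0111111010 | 0 | 1
  84 | 1111110101 | 1 | 0
  85 | 1111101010 | 1 | 0
  86 | 1111010100 | 1 | 0
  87 | 1110101000 | 1 | 1
  88 | 1101010001 | 1 | 0
  89 | 1010100010 | 1 | 1
  90 | 0101000101 | 0 | 1
  91 | 1010001011 | 1 | 1
  92 | 0100010111 | 0 | 0
  93 | 1000101110 | 1 | 1
  94 | 0001011101 | 0 | 1
  95 | 0010111011 | 0 | 0
  96 | 0101110110 | 0 | 1
  97 | 1011101101 | 1 | 0
  98 | 0111011010 | 0 | 1
  99 | 1110110101 | 1 | 1
 100 | 1101101011 | 1 | 0
 101 | 1011010110 | 1 | 0
 102 | 0110101100 | 0 | 0
 103 | 1101011000 | 1 | 0
 104 | 1010110000 | 1 | 1
 105 | 0101100001 | 0 | 1
 106 | 1011000011 | 1 | 0
 107 | 0110000110 | 0 | 0
 108 | 1100001100 | 1 | 1
 109 | 1000011001 | 1 | 1
 110 | 0000110011 | 0 | 0
 111 | 0001100110 | 0 | 1
 112 | 0011001101 | 0 | 1
 113 | 0110011011 | 0 | 0
 114 | 1100110110 | 1 | 1
 115 | 1001101101 | 1 | 0
 116 | 0011011010 | 0 | 1
 117 | 0110110101 | 0 | 0
 118 | 1101101010 | 1 | 0
 119 | 1011010100 | 1 | 0
 120 | 0110101000 | 0 | 0
 121 | 1101010000 | 1 | 0
 122 | 1010100000 | 1 | 1
 123 | 0101000001 | 0 | 1
 124 | 1010000011 | 1 | 1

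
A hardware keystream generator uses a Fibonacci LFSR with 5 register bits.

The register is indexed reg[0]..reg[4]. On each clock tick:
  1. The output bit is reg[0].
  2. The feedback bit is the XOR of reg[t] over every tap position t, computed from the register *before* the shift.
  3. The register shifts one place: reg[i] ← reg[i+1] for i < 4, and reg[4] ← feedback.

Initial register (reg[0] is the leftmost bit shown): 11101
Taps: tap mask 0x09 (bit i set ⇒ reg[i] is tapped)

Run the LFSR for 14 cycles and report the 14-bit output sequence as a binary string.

step | reg (before) | out | fb
   0 | 11101 | 1 | 1
   1 | 11011 | 1 | 0
   2 | 10110 | 1 | 0
   3 | 01100 | 0 | 0
   4 | 11000 | 1 | 1
   5 | 10001 | 1 | 1
   6 | 00011 | 0 | 1
   7 | 00111 | 0 | 1
   8 | 01111 | 0 | 1
   9 | 11111 | 1 | 0
  10 | 11110 | 1 | 0
  11 | 11100 | 1 | 1
  12 | 11001 | 1 | 1
  13 | 10011 | 1 | 0

11101100011111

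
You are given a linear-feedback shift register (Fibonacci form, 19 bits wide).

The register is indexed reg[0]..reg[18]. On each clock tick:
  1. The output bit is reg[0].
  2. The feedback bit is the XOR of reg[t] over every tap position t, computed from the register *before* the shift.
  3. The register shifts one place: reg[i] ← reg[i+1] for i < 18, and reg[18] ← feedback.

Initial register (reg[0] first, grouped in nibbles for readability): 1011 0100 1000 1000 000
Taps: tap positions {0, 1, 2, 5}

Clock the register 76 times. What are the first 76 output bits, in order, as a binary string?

tick  register→output (feedback)
  0  1011010010001000000→1 (1)
  1  0110100100010000001→0 (0)
  2  1101001000100000010→1 (0)
  3  1010010001000000100→1 (1)
  4  0100100010000001001→0 (1)
  5  1001000100000010011→1 (1)
  6  0010001000000100111→0 (1)
  7  0100010000001001111→0 (0)
  8  1000100000010011110→1 (1)
  9  0001000000100111101→0 (0)
 10  0010000001001111010→0 (1)
 11  0100000010011110101→0 (1)
 12  1000000100111101011→1 (1)
 13  0000001001111010111→0 (0)
 14  0000010011110101110→0 (1)
 15  0000100111101011101→0 (0)
 16  0001001111010111010→0 (0)
 17  0010011110101110100→0 (0)
 18  0100111101011101000→0 (0)
 19  1001111010111010000→1 (0)
 20  0011110101110100000→0 (0)
 21  0111101011101000000→0 (0)
 22  1111010111010000000→1 (0)
 23  1110101110100000000→1 (1)
 24  1101011101000000001→1 (1)
 25  1010111010000000011→1 (1)
 26  0101110100000000111→0 (0)
 27  1011101000000001110→1 (0)
 28  0111010000000011100→0 (1)
 29  1110100000000111001→1 (1)
 30  1101000000001110011→1 (0)
 31  1010000000011100110→1 (0)
 32  0100000000111001100→0 (1)
 33  1000000001110011001→1 (1)
 34  0000000011100110011→0 (0)
 35  0000000111001100110→0 (0)
 36  0000001110011001100→0 (0)
 37  0000011100110011000→0 (1)
 38  0000111001100110001→0 (1)
 39  0001110011001100011→0 (1)
 40  0011100110011000111→0 (1)
 41  0111001100110001111→0 (0)
 42  1110011001100011110→1 (0)
 43  1100110011000111100→1 (1)
 44  1001100110001111001→1 (1)
 45  0011001100011110011→0 (1)
 46  0110011000111100111→0 (1)
 47  1100110001111001111→1 (1)
 48  1001100011110011111→1 (1)
 49  0011000111100111111→0 (1)
 50  0110001111001111111→0 (0)
 51  1100011110011111110→1 (1)
 52  1000111100111111101→1 (0)
 53  0001111001111111010→0 (1)
 54  0011110011111110101→0 (0)
 55  0111100111111101010→0 (0)
 56  1111001111111010100→1 (1)
 57  1110011111110101001→1 (0)
 58  1100111111101010010→1 (1)
 59  1001111111010100101→1 (0)
 60  0011111110101001010→0 (0)
 61  0111111101010010100→0 (1)
 62  1111111010100101001→1 (0)
 63  1111110101001010010→1 (0)
 64  1111101010010100100→1 (1)
 65  1111010100101001001→1 (0)
 66  1110101001010010010→1 (1)
 67  1101010010100100101→1 (1)
 68  1010100101001001011→1 (0)
 69  0101001010010010110→0 (1)
 70  1010010100100101101→1 (1)
 71  0100101001001011011→0 (1)
 72  1001010010010110111→1 (0)
 73  0010100100101101110→0 (1)
 74  0101001001011011101→0 (1)
 75  1010010010110111011→1 (1)

1011010010001000000100111101011101000000001110011001100011110011111110101001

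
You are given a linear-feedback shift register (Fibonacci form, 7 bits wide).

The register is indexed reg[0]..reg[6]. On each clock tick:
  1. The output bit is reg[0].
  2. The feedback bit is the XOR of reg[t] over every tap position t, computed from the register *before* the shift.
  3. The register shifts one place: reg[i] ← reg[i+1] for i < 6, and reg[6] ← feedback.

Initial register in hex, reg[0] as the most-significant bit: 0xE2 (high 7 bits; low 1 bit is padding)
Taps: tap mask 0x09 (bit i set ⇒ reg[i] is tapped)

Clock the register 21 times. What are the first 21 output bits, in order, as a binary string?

tick  register→output (feedback)
  0  1110001→1 (1)
  1  1100011→1 (1)
  2  1000111→1 (1)
  3  0001111→0 (1)
  4  0011111→0 (1)
  5  0111111→0 (1)
  6  1111111→1 (0)
  7  1111110→1 (0)
  8  1111100→1 (0)
  9  1111000→1 (0)
 10  1110000→1 (1)
 11  1100001→1 (1)
 12  1000011→1 (1)
 13  0000111→0 (0)
 14  0001110→0 (1)
 15  0011101→0 (1)
 16  0111011→0 (1)
 17  1110111→1 (1)
 18  1101111→1 (0)
 19  1011110→1 (0)
 20  0111100→0 (1)

111000111111100001110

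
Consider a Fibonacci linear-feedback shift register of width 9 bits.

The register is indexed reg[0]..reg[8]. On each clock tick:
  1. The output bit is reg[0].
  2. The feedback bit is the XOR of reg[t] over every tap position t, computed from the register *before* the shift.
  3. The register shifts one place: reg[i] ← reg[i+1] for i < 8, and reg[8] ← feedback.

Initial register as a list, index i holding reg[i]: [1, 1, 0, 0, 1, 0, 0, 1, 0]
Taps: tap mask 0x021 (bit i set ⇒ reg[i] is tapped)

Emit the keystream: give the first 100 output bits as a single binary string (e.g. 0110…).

1100100101110011100000011101110100111101010010100000010101010111110101101000001101110110110101100000

step | reg (before) | out | fb
   0 | 110010010 | 1 | 1
   1 | 100100101 | 1 | 1
   2 | 001001011 | 0 | 1
   3 | 010010111 | 0 | 0
   4 | 100101110 | 1 | 0
   5 | 001011100 | 0 | 1
   6 | 010111001 | 0 | 1
   7 | 101110011 | 1 | 1
   8 | 011100111 | 0 | 0
   9 | 111001110 | 1 | 0
  10 | 110011100 | 1 | 0
  11 | 100111000 | 1 | 0
  12 | 001110000 | 0 | 0
  13 | 011100000 | 0 | 0
  14 | 111000000 | 1 | 1
  15 | 110000001 | 1 | 1
  16 | 100000011 | 1 | 1
  17 | 000000111 | 0 | 0
  18 | 000001110 | 0 | 1
  19 | 000011101 | 0 | 1
  20 | 000111011 | 0 | 1
  21 | 001110111 | 0 | 0
  22 | 011101110 | 0 | 1
  23 | 111011101 | 1 | 0
  24 | 110111010 | 1 | 0
  25 | 101110100 | 1 | 1
  26 | 011101001 | 0 | 1
  27 | 111010011 | 1 | 1
  28 | 110100111 | 1 | 1
  29 | 101001111 | 1 | 0
  30 | 010011110 | 0 | 1
  31 | 100111101 | 1 | 0
  32 | 001111010 | 0 | 1
  33 | 011110101 | 0 | 0
  34 | 111101010 | 1 | 0
  35 | 111010100 | 1 | 1
  36 | 110101001 | 1 | 0
  37 | 101010010 | 1 | 1
  38 | 010100101 | 0 | 0
  39 | 101001010 | 1 | 0
  40 | 010010100 | 0 | 0
  41 | 100101000 | 1 | 0
  42 | 001010000 | 0 | 0
  43 | 010100000 | 0 | 0
  44 | 101000000 | 1 | 1
  45 | 010000001 | 0 | 0
  46 | 100000010 | 1 | 1
  47 | 000000101 | 0 | 0
  48 | 000001010 | 0 | 1
  49 | 000010101 | 0 | 0
  50 | 000101010 | 0 | 1
  51 | 001010101 | 0 | 0
  52 | 010101010 | 0 | 1
  53 | 101010101 | 1 | 1
  54 | 010101011 | 0 | 1
  55 | 101010111 | 1 | 1
  56 | 010101111 | 0 | 1
  57 | 101011111 | 1 | 0
  58 | 010111110 | 0 | 1
  59 | 101111101 | 1 | 0
  60 | 011111010 | 0 | 1
  61 | 111110101 | 1 | 1
  62 | 111101011 | 1 | 0
  63 | 111010110 | 1 | 1
  64 | 110101101 | 1 | 0
  65 | 101011010 | 1 | 0
  66 | 010110100 | 0 | 0
  67 | 101101000 | 1 | 0
  68 | 011010000 | 0 | 0
  69 | 110100000 | 1 | 1
  70 | 101000001 | 1 | 1
  71 | 010000011 | 0 | 0
  72 | 100000110 | 1 | 1
  73 | 000001101 | 0 | 1
  74 | 000011011 | 0 | 1
  75 | 000110111 | 0 | 0
  76 | 001101110 | 0 | 1
  77 | 011011101 | 0 | 1
  78 | 110111011 | 1 | 0
  79 | 101110110 | 1 | 1
  80 | 011101101 | 0 | 1
  81 | 111011011 | 1 | 0
  82 | 110110110 | 1 | 1
  83 | 101101101 | 1 | 0
  84 | 011011010 | 0 | 1
  85 | 110110101 | 1 | 1
  86 | 101101011 | 1 | 0
  87 | 011010110 | 0 | 0
  88 | 110101100 | 1 | 0
  89 | 101011000 | 1 | 0
  90 | 010110000 | 0 | 0
  91 | 101100000 | 1 | 1
  92 | 011000001 | 0 | 0
  93 | 110000010 | 1 | 1
  94 | 100000101 | 1 | 1
  95 | 000001011 | 0 | 1
  96 | 000010111 | 0 | 0
  97 | 000101110 | 0 | 1
  98 | 001011101 | 0 | 1
  99 | 010111011 | 0 | 1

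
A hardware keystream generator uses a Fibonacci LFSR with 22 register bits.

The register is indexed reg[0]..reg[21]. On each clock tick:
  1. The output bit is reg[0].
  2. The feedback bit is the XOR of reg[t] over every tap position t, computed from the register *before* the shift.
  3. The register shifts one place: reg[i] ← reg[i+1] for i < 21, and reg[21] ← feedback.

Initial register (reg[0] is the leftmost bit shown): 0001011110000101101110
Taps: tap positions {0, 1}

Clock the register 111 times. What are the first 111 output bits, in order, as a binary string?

step | reg (before) | out | fb
   0 | 0001011110000101101110 | 0 | 0
   1 | 0010111100001011011100 | 0 | 0
   2 | 0101111000010110111000 | 0 | 1
   3 | 1011110000101101110001 | 1 | 1
   4 | 0111100001011011100011 | 0 | 1
   5 | 1111000010110111000111 | 1 | 0
   6 | 1110000101101110001110 | 1 | 0
   7 | 1100001011011100011100 | 1 | 0
   8 | 1000010110111000111000 | 1 | 1
   9 | 0000101101110001110001 | 0 | 0
  10 | 0001011011100011100010 | 0 | 0
  11 | 0010110111000111000100 | 0 | 0
  12 | 0101101110001110001000 | 0 | 1
  13 | 1011011100011100010001 | 1 | 1
  14 | 0110111000111000100011 | 0 | 1
  15 | 1101110001110001000111 | 1 | 0
  16 | 1011100011100010001110 | 1 | 1
  17 | 0111000111000100011101 | 0 | 1
  18 | 1110001110001000111011 | 1 | 0
  19 | 1100011100010001110110 | 1 | 0
  20 | 1000111000100011101100 | 1 | 1
  21 | 0001110001000111011001 | 0 | 0
  22 | 0011100010001110110010 | 0 | 0
  23 | 0111000100011101100100 | 0 | 1
  24 | 1110001000111011001001 | 1 | 0
  25 | 1100010001110110010010 | 1 | 0
  26 | 1000100011101100100100 | 1 | 1
  27 | 0001000111011001001001 | 0 | 0
  28 | 0010001110110010010010 | 0 | 0
  29 | 0100011101100100100100 | 0 | 1
  30 | 1000111011001001001001 | 1 | 1
  31 | 0001110110010010010011 | 0 | 0
  32 | 0011101100100100100110 | 0 | 0
  33 | 0111011001001001001100 | 0 | 1
  34 | 1110110010010010011001 | 1 | 0
  35 | 1101100100100100110010 | 1 | 0
  36 | 1011001001001001100100 | 1 | 1
  37 | 0110010010010011001001 | 0 | 1
  38 | 1100100100100110010011 | 1 | 0
  39 | 1001001001001100100110 | 1 | 1
  40 | 0010010010011001001101 | 0 | 0
  41 | 0100100100110010011010 | 0 | 1
  42 | 1001001001100100110101 | 1 | 1
  43 | 0010010011001001101011 | 0 | 0
  44 | 0100100110010011010110 | 0 | 1
  45 | 1001001100100110101101 | 1 | 1
  46 | 0010011001001101011011 | 0 | 0
  47 | 0100110010011010110110 | 0 | 1
  48 | 1001100100110101101101 | 1 | 1
  49 | 0011001001101011011011 | 0 | 0
  50 | 0110010011010110110110 | 0 | 1
  51 | 1100100110101101101101 | 1 | 0
  52 | 1001001101011011011010 | 1 | 1
  53 | 0010011010110110110101 | 0 | 0
  54 | 0100110101101101101010 | 0 | 1
  55 | 1001101011011011010101 | 1 | 1
  56 | 0011010110110110101011 | 0 | 0
  57 | 0110101101101101010110 | 0 | 1
  58 | 1101011011011010101101 | 1 | 0
  59 | 1010110110110101011010 | 1 | 1
  60 | 0101101101101010110101 | 0 | 1
  61 | 1011011011010101101011 | 1 | 1
  62 | 0110110110101011010111 | 0 | 1
  63 | 1101101101010110101111 | 1 | 0
  64 | 1011011010101101011110 | 1 | 1
  65 | 0110110101011010111101 | 0 | 1
  66 | 1101101010110101111011 | 1 | 0
  67 | 1011010101101011110110 | 1 | 1
  68 | 0110101011010111101101 | 0 | 1
  69 | 1101010110101111011011 | 1 | 0
  70 | 1010101101011110110110 | 1 | 1
  71 | 0101011010111101101101 | 0 | 1
  72 | 1010110101111011011011 | 1 | 1
  73 | 0101101011110110110111 | 0 | 1
  74 | 1011010111101101101111 | 1 | 1
  75 | 0110101111011011011111 | 0 | 1
  76 | 1101011110110110111111 | 1 | 0
  77 | 1010111101101101111110 | 1 | 1
  78 | 0101111011011011111101 | 0 | 1
  79 | 1011110110110111111011 | 1 | 1
  80 | 0111101101101111110111 | 0 | 1
  81 | 1111011011011111101111 | 1 | 0
  82 | 1110110110111111011110 | 1 | 0
  83 | 1101101101111110111100 | 1 | 0
  84 | 1011011011111101111000 | 1 | 1
  85 | 0110110111111011110001 | 0 | 1
  86 | 1101101111110111100011 | 1 | 0
  87 | 1011011111101111000110 | 1 | 1
  88 | 0110111111011110001101 | 0 | 1
  89 | 1101111110111100011011 | 1 | 0
  90 | 1011111101111000110110 | 1 | 1
  91 | 0111111011110001101101 | 0 | 1
  92 | 1111110111100011011011 | 1 | 0
  93 | 1111101111000110110110 | 1 | 0
  94 | 1111011110001101101100 | 1 | 0
  95 | 1110111100011011011000 | 1 | 0
  96 | 1101111000110110110000 | 1 | 0
  97 | 1011110001101101100000 | 1 | 1
  98 | 0111100011011011000001 | 0 | 1
  99 | 1111000110110110000011 | 1 | 0
 100 | 1110001101101100000110 | 1 | 0
 101 | 1100011011011000001100 | 1 | 0
 102 | 1000110110110000011000 | 1 | 1
 103 | 0001101101100000110001 | 0 | 0
 104 | 0011011011000001100010 | 0 | 0
 105 | 0110110110000011000100 | 0 | 1
 106 | 1101101100000110001001 | 1 | 0
 107 | 1011011000001100010010 | 1 | 1
 108 | 0110110000011000100101 | 0 | 1
 109 | 1101100000110001001011 | 1 | 0
 110 | 1011000001100010010110 | 1 | 1

000101111000010110111000111000100011101100100100100110010011010110110110101011010111101101101111110111100011011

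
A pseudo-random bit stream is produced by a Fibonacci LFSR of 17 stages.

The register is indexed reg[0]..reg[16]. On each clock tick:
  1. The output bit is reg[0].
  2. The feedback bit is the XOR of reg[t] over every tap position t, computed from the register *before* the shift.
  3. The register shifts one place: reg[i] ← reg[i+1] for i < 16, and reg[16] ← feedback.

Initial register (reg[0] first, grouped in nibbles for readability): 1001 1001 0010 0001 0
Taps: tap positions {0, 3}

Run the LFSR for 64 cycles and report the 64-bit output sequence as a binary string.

tick  register→output (feedback)
  0  10011001001000010→1 (0)
  1  00110010010000100→0 (1)
  2  01100100100001001→0 (0)
  3  11001001000010010→1 (1)
  4  10010010000100101→1 (0)
  5  00100100001001010→0 (0)
  6  01001000010010100→0 (0)
  7  10010000100101000→1 (0)
  8  00100001001010000→0 (0)
  9  01000010010100000→0 (0)
 10  10000100101000000→1 (1)
 11  00001001010000001→0 (0)
 12  00010010100000010→0 (1)
 13  00100101000000101→0 (0)
 14  01001010000001010→0 (0)
 15  10010100000010100→1 (0)
 16  00101000000101000→0 (0)
 17  01010000001010000→0 (1)
 18  10100000010100001→1 (1)
 19  01000000101000011→0 (0)
 20  10000001010000110→1 (1)
 21  00000010100001101→0 (0)
 22  00000101000011010→0 (0)
 23  00001010000110100→0 (0)
 24  00010100001101000→0 (1)
 25  00101000011010001→0 (0)
 26  01010000110100010→0 (1)
 27  10100001101000101→1 (1)
 28  01000011010001011→0 (0)
 29  10000110100010110→1 (1)
 30  00001101000101101→0 (0)
 31  00011010001011010→0 (1)
 32  00110100010110101→0 (1)
 33  01101000101101011→0 (0)
 34  11010001011010110→1 (0)
 35  10100010110101100→1 (1)
 36  01000101101011001→0 (0)
 37  10001011010110010→1 (1)
 38  00010110101100101→0 (1)
 39  00101101011001011→0 (0)
 40  01011010110010110→0 (1)
 41  10110101100101101→1 (0)
 42  01101011001011010→0 (0)
 43  11010110010110100→1 (0)
 44  10101100101101000→1 (1)
 45  01011001011010001→0 (1)
 46  10110010110100011→1 (0)
 47  01100101101000110→0 (0)
 48  11001011010001100→1 (1)
 49  10010110100011001→1 (0)
 50  00101101000110010→0 (0)
 51  01011010001100100→0 (1)
 52  10110100011001001→1 (0)
 53  01101000110010010→0 (0)
 54  11010001100100100→1 (0)
 55  10100011001001000→1 (1)
 56  01000110010010001→0 (0)
 57  10001100100100010→1 (1)
 58  00011001001000101→0 (1)
 59  00110010010001011→0 (1)
 60  01100100100010111→0 (0)
 61  11001001000101110→1 (1)
 62  10010010001011101→1 (0)
 63  00100100010111010→0 (0)

1001100100100001001010000001010000110100010110101100101101000110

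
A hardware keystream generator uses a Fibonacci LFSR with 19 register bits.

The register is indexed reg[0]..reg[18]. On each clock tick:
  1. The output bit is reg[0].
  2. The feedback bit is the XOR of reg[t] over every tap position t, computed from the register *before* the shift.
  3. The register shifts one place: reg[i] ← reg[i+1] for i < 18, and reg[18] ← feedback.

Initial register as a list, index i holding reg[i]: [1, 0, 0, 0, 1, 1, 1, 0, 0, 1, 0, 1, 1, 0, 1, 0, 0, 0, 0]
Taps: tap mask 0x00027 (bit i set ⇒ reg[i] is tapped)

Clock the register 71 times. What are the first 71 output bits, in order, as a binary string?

tick  register→output (feedback)
  0  1000111001011010000→1 (0)
  1  0001110010110100000→0 (1)
  2  0011100101101000001→0 (1)
  3  0111001011010000011→0 (0)
  4  1110010110100000110→1 (0)
  5  1100101101000001100→1 (0)
  6  1001011010000011000→1 (0)
  7  0010110100000110000→0 (0)
  8  0101101000001100000→0 (1)
  9  1011010000011000001→1 (1)
 10  0110100000110000011→0 (0)
 11  1101000001100000110→1 (0)
 12  1010000011000001100→1 (0)
 13  0100000110000011000→0 (1)
 14  1000001100000110001→1 (1)
 15  0000011000001100011→0 (1)
 16  0000110000011000111→0 (1)
 17  0001100000110001111→0 (0)
 18  0011000001100011110→0 (1)
 19  0110000011000111101→0 (0)
 20  1100000110001111010→1 (0)
 21  1000001100011110100→1 (1)
 22  0000011000111101001→0 (1)
 23  0000110001111010011→0 (1)
 24  0001100011110100111→0 (0)
 25  0011000111101001110→0 (1)
 26  0110001111010011101→0 (0)
 27  1100011110100111010→1 (1)
 28  1000111101001110101→1 (0)
 29  0001111010011101010→0 (1)
 30  0011110100111010101→0 (0)
 31  0111101001110101010→0 (0)
 32  1111010011101010100→1 (0)
 33  1110100111010101000→1 (1)
 34  1101001110101010001→1 (0)
 35  1010011101010100010→1 (1)
 36  0100111010101000101→0 (0)
 37  1001110101010001010→1 (0)
 38  0011101010100010100→0 (1)
 39  0111010101000101001→0 (1)
 40  1110101010001010011→1 (1)
 41  1101010100010100111→1 (1)
 42  1010101000101001111→1 (0)
 43  0101010001010011110→0 (0)
 44  1010100010100111100→1 (0)
 45  0101000101001111000→0 (1)
 46  1010001010011110001→1 (0)
 47  0100010100111100010→0 (0)
 48  1000101001111000100→1 (1)
 49  0001010011110001001→0 (1)
 50  0010100111100010011→0 (1)
 51  0101001111000100111→0 (1)
 52  1010011110001001111→1 (1)
 53  0100111100010011111→0 (0)
 54  1001111000100111110→1 (0)
 55  0011110001001111100→0 (0)
 56  0111100010011111000→0 (0)
 57  1111000100111110000→1 (1)
 58  1110001001111100001→1 (1)
 59  1100010011111000011→1 (1)
 60  1000100111110000111→1 (1)
 61  0001001111100001111→0 (0)
 62  0010011111000011110→0 (0)
 63  0100111110000111100→0 (0)
 64  1001111100001111000→1 (0)
 65  0011111000011110000→0 (0)
 66  0111110000111100000→0 (1)
 67  1111100001111000001→1 (1)
 68  1111000011110000011→1 (1)
 69  1110000111100000111→1 (1)
 70  1100001111000001111→1 (0)

10001110010110100000110000011000111101001110101010001010011110001001111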